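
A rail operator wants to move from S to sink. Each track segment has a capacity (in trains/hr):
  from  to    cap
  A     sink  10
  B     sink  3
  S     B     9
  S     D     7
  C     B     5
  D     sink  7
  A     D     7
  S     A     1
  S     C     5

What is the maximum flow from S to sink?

Augment S→A→sink: bottleneck 1. Total 1.
Augment S→B→sink: bottleneck 3. Total 4.
Augment S→D→sink: bottleneck 7. Total 11.
No augmenting path remains in the residual graph.

11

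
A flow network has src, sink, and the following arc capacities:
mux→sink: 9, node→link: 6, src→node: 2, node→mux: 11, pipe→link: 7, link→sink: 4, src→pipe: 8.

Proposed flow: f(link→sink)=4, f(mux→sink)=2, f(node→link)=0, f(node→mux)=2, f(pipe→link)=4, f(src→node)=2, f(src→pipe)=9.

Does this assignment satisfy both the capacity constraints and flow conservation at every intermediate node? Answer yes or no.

Capacity violated on src→pipe: flow 9 > capacity 8.

No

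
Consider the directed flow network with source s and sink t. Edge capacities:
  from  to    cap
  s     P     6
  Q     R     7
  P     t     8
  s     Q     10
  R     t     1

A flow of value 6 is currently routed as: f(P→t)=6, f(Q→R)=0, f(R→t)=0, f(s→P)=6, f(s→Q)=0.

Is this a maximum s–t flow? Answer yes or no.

Residual path s→Q→R→t has bottleneck 1 > 0.
Pushing 1 along it raises the flow to 7, so the given flow is not maximum.

No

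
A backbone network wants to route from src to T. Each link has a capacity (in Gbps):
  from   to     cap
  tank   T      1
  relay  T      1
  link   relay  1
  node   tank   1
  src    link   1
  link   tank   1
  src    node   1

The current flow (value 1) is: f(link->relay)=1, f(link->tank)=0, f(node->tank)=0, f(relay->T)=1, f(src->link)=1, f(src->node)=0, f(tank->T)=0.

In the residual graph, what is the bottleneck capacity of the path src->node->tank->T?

Residual capacities along the path: src->node: 1, node->tank: 1, tank->T: 1.
Minimum is 1.

1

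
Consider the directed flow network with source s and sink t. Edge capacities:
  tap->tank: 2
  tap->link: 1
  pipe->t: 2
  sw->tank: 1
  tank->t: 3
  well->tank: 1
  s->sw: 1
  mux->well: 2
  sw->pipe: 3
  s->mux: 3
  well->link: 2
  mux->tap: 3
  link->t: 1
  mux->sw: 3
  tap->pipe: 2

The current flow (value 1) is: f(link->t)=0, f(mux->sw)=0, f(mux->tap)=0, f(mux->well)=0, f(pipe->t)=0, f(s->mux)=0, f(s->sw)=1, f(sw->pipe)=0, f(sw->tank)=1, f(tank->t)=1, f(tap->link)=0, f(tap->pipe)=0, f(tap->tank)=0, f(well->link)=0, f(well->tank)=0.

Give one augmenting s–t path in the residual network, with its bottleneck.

Residual along s->mux->tap->tank->t: s->mux: 3, mux->tap: 3, tap->tank: 2, tank->t: 2.
Bottleneck = min = 2.

s->mux->tap->tank->t, bottleneck 2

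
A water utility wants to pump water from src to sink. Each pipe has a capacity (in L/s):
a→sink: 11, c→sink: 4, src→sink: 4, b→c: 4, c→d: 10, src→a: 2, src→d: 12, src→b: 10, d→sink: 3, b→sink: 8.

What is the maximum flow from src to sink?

19

Augment src→sink: bottleneck 4. Total 4.
Augment src→a→sink: bottleneck 2. Total 6.
Augment src→b→sink: bottleneck 8. Total 14.
Augment src→d→sink: bottleneck 3. Total 17.
Augment src→b→c→sink: bottleneck 2. Total 19.
No augmenting path remains in the residual graph.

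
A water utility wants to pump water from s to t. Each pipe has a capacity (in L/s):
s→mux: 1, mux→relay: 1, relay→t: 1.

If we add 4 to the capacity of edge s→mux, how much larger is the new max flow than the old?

Original max flow = 1.
Even with extra capacity on s→mux, another cut of capacity 1 remains binding.
New max flow = 1. Increase = 0.

0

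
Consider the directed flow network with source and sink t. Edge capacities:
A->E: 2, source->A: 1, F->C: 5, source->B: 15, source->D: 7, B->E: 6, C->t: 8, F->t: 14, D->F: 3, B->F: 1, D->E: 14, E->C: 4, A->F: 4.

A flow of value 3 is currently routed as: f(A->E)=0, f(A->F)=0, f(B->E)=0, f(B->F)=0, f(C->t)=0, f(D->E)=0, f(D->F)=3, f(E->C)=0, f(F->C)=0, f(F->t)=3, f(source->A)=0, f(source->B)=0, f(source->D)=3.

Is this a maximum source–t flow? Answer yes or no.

Residual path source->B->F->t has bottleneck 1 > 0.
Pushing 1 along it raises the flow to 4, so the given flow is not maximum.

No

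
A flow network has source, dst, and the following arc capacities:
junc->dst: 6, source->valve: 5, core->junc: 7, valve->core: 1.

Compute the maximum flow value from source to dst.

Augment source->valve->core->junc->dst: bottleneck 1. Total 1.
No augmenting path remains in the residual graph.

1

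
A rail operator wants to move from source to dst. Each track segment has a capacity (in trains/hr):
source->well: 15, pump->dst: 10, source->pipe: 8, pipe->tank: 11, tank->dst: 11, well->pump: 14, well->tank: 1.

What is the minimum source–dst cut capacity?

Max flow = 19 (via 3 augmenting paths).
In the residual at optimum, the set reachable from source is {pump, source, well}.
Cut edges: source->pipe (cap 8), well->tank (cap 1), pump->dst (cap 10). Sum = 19.

19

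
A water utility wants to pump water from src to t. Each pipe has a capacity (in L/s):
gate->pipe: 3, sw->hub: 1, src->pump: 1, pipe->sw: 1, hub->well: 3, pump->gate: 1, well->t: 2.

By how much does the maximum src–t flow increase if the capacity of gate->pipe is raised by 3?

0

Original max flow = 1.
Edge gate->pipe does not cross the min cut (source side {src}), so extra capacity there cannot help.
New max flow = 1. Increase = 0.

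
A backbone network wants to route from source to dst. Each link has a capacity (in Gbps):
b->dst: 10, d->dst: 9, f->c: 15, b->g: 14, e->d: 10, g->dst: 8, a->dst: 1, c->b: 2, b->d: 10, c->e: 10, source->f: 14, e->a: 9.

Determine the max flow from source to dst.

Augment source->f->c->b->dst: bottleneck 2. Total 2.
Augment source->f->c->e->a->dst: bottleneck 1. Total 3.
Augment source->f->c->e->d->dst: bottleneck 9. Total 12.
No augmenting path remains in the residual graph.

12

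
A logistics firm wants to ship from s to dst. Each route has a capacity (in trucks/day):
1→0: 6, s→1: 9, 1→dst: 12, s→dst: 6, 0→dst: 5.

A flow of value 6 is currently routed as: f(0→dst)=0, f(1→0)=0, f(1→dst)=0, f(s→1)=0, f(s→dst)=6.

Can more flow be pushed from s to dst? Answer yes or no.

Yes

Residual path s→1→dst has bottleneck 9 > 0.
Pushing 9 along it raises the flow to 15, so the given flow is not maximum.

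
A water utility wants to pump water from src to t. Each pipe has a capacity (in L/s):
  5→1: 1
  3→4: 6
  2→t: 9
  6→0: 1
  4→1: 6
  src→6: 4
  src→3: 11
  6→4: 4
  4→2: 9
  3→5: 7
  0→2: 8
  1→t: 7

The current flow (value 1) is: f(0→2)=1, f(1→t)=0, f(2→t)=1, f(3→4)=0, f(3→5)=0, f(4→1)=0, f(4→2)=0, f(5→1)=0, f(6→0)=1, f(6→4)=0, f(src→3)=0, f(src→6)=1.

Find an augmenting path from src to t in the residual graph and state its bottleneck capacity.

src→6→4→2→t, bottleneck 3

Residual along src→6→4→2→t: src→6: 3, 6→4: 4, 4→2: 9, 2→t: 8.
Bottleneck = min = 3.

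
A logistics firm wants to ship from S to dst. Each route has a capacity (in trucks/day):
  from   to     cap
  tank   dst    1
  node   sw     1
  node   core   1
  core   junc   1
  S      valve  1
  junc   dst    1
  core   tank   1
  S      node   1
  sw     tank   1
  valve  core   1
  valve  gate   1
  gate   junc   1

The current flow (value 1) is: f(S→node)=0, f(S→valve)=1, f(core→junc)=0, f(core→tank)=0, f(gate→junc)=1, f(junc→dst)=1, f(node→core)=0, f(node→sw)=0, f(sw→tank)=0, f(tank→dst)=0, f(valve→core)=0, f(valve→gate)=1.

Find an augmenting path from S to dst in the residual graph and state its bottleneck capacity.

S→node→core→tank→dst, bottleneck 1

Residual along S→node→core→tank→dst: S→node: 1, node→core: 1, core→tank: 1, tank→dst: 1.
Bottleneck = min = 1.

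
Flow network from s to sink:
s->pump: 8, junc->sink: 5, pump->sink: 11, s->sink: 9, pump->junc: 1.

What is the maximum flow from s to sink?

17

Augment s->sink: bottleneck 9. Total 9.
Augment s->pump->sink: bottleneck 8. Total 17.
No augmenting path remains in the residual graph.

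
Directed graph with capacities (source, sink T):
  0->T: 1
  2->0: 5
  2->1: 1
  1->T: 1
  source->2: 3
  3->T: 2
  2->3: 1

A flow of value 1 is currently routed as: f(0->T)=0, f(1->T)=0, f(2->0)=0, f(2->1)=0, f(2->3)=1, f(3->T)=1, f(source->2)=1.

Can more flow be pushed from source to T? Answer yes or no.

Yes

Residual path source->2->1->T has bottleneck 1 > 0.
Pushing 1 along it raises the flow to 2, so the given flow is not maximum.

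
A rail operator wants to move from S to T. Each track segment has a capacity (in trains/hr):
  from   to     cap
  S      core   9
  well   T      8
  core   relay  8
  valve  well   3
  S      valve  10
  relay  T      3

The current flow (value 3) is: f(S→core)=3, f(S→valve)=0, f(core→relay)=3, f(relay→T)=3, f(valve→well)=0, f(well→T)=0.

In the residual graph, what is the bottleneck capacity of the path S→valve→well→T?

Residual capacities along the path: S→valve: 10, valve→well: 3, well→T: 8.
Minimum is 3.

3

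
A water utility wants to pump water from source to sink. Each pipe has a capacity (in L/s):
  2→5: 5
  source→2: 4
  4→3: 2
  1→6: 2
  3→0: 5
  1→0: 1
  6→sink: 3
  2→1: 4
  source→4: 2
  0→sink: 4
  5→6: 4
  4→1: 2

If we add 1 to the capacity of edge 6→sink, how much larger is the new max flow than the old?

0

Original max flow = 6.
Edge 6→sink does not cross the min cut (source side {source}), so extra capacity there cannot help.
New max flow = 6. Increase = 0.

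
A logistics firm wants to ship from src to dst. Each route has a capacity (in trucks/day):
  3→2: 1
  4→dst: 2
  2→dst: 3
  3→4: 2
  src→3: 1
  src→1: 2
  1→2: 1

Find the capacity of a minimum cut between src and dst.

Max flow = 2 (via 2 augmenting paths).
In the residual at optimum, the set reachable from src is {1, src}.
Cut edges: src→3 (cap 1), 1→2 (cap 1). Sum = 2.

2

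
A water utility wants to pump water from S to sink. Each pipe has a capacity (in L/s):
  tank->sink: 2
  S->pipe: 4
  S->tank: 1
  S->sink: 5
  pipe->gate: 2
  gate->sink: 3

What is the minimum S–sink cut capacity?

8

Max flow = 8 (via 3 augmenting paths).
In the residual at optimum, the set reachable from S is {S, pipe}.
Cut edges: S->tank (cap 1), S->sink (cap 5), pipe->gate (cap 2). Sum = 8.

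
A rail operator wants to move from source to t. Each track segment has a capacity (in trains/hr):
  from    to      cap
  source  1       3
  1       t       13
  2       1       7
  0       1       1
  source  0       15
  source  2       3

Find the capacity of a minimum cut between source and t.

7

Max flow = 7 (via 3 augmenting paths).
In the residual at optimum, the set reachable from source is {0, source}.
Cut edges: source->2 (cap 3), source->1 (cap 3), 0->1 (cap 1). Sum = 7.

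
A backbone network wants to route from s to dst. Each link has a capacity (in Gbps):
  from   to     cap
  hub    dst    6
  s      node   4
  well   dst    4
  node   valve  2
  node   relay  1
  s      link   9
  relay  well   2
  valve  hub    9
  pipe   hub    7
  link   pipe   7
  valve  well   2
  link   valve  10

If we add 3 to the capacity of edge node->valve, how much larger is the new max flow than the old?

Original max flow = 9.
Edge node->valve does not cross the min cut (source side {hub, link, node, pipe, s, valve}), so extra capacity there cannot help.
New max flow = 9. Increase = 0.

0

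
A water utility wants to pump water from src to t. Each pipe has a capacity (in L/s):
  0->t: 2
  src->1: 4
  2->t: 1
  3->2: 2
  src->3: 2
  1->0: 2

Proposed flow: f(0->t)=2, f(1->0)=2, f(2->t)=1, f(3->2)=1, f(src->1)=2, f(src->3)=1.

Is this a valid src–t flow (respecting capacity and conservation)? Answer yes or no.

Yes

Every edge has 0 ≤ f(e) ≤ cap(e).
At each intermediate node, inflow equals outflow.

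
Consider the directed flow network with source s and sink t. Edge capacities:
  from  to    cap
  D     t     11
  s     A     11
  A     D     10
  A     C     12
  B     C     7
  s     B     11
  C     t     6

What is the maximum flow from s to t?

16

Augment s→A→D→t: bottleneck 10. Total 10.
Augment s→A→C→t: bottleneck 1. Total 11.
Augment s→B→C→t: bottleneck 5. Total 16.
No augmenting path remains in the residual graph.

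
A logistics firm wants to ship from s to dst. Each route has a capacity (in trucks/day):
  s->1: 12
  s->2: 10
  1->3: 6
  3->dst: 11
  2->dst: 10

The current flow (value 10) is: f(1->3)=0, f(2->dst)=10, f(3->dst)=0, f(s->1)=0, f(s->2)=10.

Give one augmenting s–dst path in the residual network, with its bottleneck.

s->1->3->dst, bottleneck 6

Residual along s->1->3->dst: s->1: 12, 1->3: 6, 3->dst: 11.
Bottleneck = min = 6.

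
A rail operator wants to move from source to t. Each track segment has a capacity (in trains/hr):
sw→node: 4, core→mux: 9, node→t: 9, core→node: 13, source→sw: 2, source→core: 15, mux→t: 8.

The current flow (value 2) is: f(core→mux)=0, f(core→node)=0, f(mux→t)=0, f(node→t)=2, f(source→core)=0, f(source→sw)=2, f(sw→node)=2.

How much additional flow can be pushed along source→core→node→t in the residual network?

7

Residual capacities along the path: source→core: 15, core→node: 13, node→t: 7.
Minimum is 7.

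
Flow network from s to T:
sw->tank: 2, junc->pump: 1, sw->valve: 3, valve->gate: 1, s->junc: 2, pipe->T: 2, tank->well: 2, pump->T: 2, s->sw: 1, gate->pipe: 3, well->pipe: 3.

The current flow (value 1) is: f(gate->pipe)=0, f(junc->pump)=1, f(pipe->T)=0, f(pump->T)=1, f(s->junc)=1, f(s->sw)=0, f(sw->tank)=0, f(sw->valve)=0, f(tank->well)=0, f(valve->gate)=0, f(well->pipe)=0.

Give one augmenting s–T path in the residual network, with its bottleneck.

s->sw->tank->well->pipe->T, bottleneck 1

Residual along s->sw->tank->well->pipe->T: s->sw: 1, sw->tank: 2, tank->well: 2, well->pipe: 3, pipe->T: 2.
Bottleneck = min = 1.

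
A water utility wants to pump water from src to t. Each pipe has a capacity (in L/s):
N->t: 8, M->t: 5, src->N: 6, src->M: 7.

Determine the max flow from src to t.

11

Augment src->N->t: bottleneck 6. Total 6.
Augment src->M->t: bottleneck 5. Total 11.
No augmenting path remains in the residual graph.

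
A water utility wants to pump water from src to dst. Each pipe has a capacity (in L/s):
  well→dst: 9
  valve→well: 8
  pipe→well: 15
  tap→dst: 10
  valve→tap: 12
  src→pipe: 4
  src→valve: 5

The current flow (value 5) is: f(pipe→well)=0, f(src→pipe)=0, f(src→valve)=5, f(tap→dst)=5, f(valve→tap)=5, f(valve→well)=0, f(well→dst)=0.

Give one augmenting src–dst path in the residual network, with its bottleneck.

Residual along src→pipe→well→dst: src→pipe: 4, pipe→well: 15, well→dst: 9.
Bottleneck = min = 4.

src→pipe→well→dst, bottleneck 4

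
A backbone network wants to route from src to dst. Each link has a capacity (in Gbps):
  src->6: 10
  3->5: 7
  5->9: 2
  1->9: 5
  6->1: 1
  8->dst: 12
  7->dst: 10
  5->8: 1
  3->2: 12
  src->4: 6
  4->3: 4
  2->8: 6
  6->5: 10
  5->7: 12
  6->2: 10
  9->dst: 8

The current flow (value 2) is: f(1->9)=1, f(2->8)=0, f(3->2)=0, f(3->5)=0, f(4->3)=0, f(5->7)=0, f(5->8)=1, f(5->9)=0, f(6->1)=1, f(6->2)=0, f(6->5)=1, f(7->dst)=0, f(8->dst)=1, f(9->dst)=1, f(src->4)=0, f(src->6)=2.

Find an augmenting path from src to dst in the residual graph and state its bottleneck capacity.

src->6->5->7->dst, bottleneck 8

Residual along src->6->5->7->dst: src->6: 8, 6->5: 9, 5->7: 12, 7->dst: 10.
Bottleneck = min = 8.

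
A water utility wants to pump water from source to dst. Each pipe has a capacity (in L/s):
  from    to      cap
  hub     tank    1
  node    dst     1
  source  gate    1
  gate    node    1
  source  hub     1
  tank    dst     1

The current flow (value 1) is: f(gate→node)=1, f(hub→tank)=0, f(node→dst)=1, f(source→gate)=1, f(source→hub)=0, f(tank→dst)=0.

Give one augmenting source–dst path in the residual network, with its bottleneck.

source→hub→tank→dst, bottleneck 1

Residual along source→hub→tank→dst: source→hub: 1, hub→tank: 1, tank→dst: 1.
Bottleneck = min = 1.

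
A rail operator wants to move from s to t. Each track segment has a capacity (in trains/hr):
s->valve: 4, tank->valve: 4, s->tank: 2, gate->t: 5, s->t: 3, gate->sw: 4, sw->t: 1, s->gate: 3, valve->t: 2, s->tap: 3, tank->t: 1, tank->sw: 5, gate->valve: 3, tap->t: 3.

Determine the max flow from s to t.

13

Augment s->t: bottleneck 3. Total 3.
Augment s->tank->t: bottleneck 1. Total 4.
Augment s->tap->t: bottleneck 3. Total 7.
Augment s->gate->t: bottleneck 3. Total 10.
Augment s->valve->t: bottleneck 2. Total 12.
Augment s->tank->sw->t: bottleneck 1. Total 13.
No augmenting path remains in the residual graph.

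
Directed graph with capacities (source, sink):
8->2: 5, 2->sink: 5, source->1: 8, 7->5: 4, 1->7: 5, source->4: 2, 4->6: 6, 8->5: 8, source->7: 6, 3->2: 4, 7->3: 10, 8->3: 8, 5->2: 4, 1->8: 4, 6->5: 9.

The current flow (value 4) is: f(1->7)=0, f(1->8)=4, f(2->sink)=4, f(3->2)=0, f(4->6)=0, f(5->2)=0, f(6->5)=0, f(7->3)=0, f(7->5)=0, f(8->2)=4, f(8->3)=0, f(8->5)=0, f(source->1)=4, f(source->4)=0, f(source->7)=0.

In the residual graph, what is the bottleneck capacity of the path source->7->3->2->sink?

Residual capacities along the path: source->7: 6, 7->3: 10, 3->2: 4, 2->sink: 1.
Minimum is 1.

1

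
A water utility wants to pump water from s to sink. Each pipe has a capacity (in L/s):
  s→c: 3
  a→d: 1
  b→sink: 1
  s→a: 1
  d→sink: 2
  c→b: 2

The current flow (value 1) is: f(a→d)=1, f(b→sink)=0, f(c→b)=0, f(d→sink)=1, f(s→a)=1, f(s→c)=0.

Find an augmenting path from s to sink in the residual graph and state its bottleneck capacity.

Residual along s→c→b→sink: s→c: 3, c→b: 2, b→sink: 1.
Bottleneck = min = 1.

s→c→b→sink, bottleneck 1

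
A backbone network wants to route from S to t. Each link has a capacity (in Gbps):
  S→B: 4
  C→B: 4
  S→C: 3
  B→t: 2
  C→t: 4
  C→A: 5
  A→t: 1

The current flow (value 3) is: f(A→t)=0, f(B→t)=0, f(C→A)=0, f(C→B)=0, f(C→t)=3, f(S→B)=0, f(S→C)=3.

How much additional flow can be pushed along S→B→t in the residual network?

2

Residual capacities along the path: S→B: 4, B→t: 2.
Minimum is 2.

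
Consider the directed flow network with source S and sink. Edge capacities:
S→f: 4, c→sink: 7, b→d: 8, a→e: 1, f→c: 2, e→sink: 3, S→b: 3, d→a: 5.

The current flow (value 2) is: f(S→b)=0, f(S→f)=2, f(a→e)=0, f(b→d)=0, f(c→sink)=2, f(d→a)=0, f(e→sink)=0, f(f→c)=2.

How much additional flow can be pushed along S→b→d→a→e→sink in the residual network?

1

Residual capacities along the path: S→b: 3, b→d: 8, d→a: 5, a→e: 1, e→sink: 3.
Minimum is 1.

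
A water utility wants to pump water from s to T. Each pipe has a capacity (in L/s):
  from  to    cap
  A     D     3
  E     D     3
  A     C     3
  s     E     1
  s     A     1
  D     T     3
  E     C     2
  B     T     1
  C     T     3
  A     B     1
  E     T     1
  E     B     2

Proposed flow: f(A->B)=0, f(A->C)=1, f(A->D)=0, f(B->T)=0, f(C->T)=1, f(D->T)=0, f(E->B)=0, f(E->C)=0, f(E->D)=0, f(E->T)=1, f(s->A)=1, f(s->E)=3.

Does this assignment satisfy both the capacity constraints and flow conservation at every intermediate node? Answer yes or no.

Capacity violated on s->E: flow 3 > capacity 1.

No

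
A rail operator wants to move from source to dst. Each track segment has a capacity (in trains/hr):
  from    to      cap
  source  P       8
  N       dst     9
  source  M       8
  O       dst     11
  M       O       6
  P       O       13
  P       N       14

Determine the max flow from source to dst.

14

Augment source->M->O->dst: bottleneck 6. Total 6.
Augment source->P->O->dst: bottleneck 5. Total 11.
Augment source->P->N->dst: bottleneck 3. Total 14.
No augmenting path remains in the residual graph.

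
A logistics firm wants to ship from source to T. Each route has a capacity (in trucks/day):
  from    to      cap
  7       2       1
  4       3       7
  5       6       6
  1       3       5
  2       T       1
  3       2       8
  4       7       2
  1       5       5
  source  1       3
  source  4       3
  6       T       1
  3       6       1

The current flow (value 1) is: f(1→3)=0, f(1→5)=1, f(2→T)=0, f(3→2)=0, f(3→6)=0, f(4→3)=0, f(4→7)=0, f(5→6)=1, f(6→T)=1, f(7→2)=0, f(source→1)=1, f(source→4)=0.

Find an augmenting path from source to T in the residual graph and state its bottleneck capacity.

source→1→3→2→T, bottleneck 1

Residual along source→1→3→2→T: source→1: 2, 1→3: 5, 3→2: 8, 2→T: 1.
Bottleneck = min = 1.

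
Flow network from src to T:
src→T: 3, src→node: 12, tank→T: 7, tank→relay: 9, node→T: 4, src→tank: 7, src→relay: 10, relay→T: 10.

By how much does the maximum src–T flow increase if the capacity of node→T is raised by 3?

Original max flow = 24.
After raising cap(node→T), augmenting paths through that edge carry 3 more units.
New max flow = 27. Increase = 3.

3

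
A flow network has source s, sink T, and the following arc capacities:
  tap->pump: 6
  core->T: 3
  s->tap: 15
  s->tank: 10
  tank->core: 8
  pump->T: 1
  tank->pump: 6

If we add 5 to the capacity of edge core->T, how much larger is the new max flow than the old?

5

Original max flow = 4.
After raising cap(core->T), augmenting paths through that edge carry 5 more units.
New max flow = 9. Increase = 5.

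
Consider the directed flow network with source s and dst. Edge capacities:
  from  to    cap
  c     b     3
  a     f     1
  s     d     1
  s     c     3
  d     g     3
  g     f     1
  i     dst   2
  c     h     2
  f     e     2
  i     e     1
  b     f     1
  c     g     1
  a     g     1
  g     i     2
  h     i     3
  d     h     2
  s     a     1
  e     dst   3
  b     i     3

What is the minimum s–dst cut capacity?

Max flow = 5 (via 5 augmenting paths).
In the residual at optimum, the set reachable from s is {s}.
Cut edges: s->a (cap 1), s->c (cap 3), s->d (cap 1). Sum = 5.

5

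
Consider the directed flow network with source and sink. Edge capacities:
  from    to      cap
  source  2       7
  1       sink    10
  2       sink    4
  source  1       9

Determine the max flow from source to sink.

Augment source→1→sink: bottleneck 9. Total 9.
Augment source→2→sink: bottleneck 4. Total 13.
No augmenting path remains in the residual graph.

13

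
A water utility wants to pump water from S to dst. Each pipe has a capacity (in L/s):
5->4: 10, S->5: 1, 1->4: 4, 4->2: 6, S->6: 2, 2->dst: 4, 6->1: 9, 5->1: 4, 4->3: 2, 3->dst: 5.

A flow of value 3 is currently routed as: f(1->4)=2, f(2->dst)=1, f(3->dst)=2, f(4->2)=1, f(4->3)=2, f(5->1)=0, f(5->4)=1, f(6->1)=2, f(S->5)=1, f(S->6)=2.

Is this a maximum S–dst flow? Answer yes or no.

Yes

Residual reachable from S: {S}; dst is not reachable.
Saturated cut: S->5, S->6 with total capacity 3 = current flow value. Flow is maximum.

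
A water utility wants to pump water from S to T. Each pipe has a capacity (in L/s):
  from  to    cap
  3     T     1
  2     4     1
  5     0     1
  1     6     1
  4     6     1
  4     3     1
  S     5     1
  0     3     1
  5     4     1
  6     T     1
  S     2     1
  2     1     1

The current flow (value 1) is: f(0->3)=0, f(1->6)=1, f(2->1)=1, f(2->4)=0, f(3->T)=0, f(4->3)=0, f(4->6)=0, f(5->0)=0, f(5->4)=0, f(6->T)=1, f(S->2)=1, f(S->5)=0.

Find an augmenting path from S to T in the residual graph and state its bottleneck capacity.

Residual along S->5->4->3->T: S->5: 1, 5->4: 1, 4->3: 1, 3->T: 1.
Bottleneck = min = 1.

S->5->4->3->T, bottleneck 1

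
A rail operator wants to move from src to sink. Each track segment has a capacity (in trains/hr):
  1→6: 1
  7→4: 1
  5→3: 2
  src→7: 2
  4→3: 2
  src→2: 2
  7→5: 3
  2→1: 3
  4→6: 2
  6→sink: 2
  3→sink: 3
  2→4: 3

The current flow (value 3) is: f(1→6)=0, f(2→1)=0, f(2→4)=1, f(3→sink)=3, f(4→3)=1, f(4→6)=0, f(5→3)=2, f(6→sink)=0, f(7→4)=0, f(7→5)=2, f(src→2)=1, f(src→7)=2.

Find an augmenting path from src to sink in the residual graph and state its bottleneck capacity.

src→2→4→6→sink, bottleneck 1

Residual along src→2→4→6→sink: src→2: 1, 2→4: 2, 4→6: 2, 6→sink: 2.
Bottleneck = min = 1.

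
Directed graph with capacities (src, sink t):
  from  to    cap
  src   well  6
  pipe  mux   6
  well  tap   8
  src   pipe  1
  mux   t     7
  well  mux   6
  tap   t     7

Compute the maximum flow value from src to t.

Augment src->well->tap->t: bottleneck 6. Total 6.
Augment src->pipe->mux->t: bottleneck 1. Total 7.
No augmenting path remains in the residual graph.

7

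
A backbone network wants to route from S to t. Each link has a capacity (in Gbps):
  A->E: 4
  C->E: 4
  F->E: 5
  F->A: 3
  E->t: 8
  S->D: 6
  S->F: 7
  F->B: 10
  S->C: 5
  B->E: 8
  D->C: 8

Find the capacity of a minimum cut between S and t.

8

Max flow = 8 (via 2 augmenting paths).
In the residual at optimum, the set reachable from S is {A, B, C, D, E, F, S}.
Cut edges: E->t (cap 8). Sum = 8.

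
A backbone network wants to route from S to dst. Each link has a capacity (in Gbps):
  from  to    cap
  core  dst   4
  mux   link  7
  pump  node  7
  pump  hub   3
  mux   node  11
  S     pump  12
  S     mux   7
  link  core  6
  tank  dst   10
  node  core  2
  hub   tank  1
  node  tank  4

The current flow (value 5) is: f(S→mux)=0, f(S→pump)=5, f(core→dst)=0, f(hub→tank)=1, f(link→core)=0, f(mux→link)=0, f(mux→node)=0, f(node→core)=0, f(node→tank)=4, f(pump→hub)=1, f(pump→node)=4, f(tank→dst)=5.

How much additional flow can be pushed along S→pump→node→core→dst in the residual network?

2

Residual capacities along the path: S→pump: 7, pump→node: 3, node→core: 2, core→dst: 4.
Minimum is 2.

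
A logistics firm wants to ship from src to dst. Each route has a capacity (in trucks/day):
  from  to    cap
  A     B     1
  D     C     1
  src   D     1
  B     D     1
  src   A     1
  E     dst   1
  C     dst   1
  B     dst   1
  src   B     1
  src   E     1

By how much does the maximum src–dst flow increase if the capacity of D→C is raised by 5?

Original max flow = 3.
Even with extra capacity on D→C, another cut of capacity 3 remains binding.
New max flow = 3. Increase = 0.

0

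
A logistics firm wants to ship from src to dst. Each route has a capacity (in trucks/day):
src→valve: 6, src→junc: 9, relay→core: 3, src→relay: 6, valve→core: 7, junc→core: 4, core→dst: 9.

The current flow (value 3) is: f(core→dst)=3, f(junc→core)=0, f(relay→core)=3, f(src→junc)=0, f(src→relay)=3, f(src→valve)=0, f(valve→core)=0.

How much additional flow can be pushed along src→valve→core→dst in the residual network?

6

Residual capacities along the path: src→valve: 6, valve→core: 7, core→dst: 6.
Minimum is 6.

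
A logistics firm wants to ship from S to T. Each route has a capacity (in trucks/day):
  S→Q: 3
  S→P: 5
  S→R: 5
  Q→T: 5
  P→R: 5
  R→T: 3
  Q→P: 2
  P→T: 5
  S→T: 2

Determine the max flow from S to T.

Augment S→T: bottleneck 2. Total 2.
Augment S→Q→T: bottleneck 3. Total 5.
Augment S→P→T: bottleneck 5. Total 10.
Augment S→R→T: bottleneck 3. Total 13.
No augmenting path remains in the residual graph.

13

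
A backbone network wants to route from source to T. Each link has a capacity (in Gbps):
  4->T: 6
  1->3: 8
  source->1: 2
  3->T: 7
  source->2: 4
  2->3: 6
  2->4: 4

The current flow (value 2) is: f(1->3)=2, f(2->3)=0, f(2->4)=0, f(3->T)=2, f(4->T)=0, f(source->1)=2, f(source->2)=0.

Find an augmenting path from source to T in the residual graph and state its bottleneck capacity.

Residual along source->2->3->T: source->2: 4, 2->3: 6, 3->T: 5.
Bottleneck = min = 4.

source->2->3->T, bottleneck 4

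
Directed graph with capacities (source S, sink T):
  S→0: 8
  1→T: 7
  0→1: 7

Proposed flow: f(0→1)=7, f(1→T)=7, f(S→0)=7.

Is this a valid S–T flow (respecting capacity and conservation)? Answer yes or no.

Yes

Every edge has 0 ≤ f(e) ≤ cap(e).
At each intermediate node, inflow equals outflow.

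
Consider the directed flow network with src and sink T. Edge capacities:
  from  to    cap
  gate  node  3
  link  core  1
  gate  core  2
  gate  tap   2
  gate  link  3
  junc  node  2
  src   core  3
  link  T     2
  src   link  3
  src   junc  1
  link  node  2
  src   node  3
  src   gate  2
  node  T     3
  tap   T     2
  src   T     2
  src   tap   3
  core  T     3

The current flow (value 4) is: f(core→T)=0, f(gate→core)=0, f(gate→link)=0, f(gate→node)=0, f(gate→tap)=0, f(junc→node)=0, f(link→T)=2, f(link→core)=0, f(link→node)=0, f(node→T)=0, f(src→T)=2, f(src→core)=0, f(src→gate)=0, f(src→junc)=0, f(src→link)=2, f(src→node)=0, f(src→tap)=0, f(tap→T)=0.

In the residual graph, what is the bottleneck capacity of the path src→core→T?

3

Residual capacities along the path: src→core: 3, core→T: 3.
Minimum is 3.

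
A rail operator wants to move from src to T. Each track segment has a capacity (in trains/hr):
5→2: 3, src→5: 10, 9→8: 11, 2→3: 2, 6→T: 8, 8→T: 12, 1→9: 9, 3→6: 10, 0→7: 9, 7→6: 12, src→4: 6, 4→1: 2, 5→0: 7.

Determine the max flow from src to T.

10

Augment src→5→0→7→6→T: bottleneck 7. Total 7.
Augment src→5→2→3→6→T: bottleneck 1. Total 8.
Augment src→4→1→9→8→T: bottleneck 2. Total 10.
No augmenting path remains in the residual graph.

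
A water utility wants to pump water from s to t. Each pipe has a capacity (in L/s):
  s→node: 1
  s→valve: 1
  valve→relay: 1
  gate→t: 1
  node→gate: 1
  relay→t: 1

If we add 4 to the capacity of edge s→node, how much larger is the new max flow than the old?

Original max flow = 2.
Even with extra capacity on s→node, another cut of capacity 2 remains binding.
New max flow = 2. Increase = 0.

0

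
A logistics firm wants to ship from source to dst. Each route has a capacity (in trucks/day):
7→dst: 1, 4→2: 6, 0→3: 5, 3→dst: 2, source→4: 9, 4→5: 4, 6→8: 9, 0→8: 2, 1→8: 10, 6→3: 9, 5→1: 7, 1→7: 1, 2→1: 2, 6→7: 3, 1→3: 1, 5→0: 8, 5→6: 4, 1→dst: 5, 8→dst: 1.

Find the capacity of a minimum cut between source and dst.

Max flow = 6 (via 3 augmenting paths).
In the residual at optimum, the set reachable from source is {2, 4, source}.
Cut edges: 4→5 (cap 4), 2→1 (cap 2). Sum = 6.

6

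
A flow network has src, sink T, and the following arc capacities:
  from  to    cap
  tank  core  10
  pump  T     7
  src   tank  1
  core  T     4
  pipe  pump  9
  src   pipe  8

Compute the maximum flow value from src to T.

Augment src→tank→core→T: bottleneck 1. Total 1.
Augment src→pipe→pump→T: bottleneck 7. Total 8.
No augmenting path remains in the residual graph.

8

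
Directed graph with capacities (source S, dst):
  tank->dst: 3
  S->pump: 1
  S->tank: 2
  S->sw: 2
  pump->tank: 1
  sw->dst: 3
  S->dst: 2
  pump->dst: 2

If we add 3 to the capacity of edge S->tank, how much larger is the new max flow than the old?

1

Original max flow = 7.
After raising cap(S->tank), augmenting paths through that edge carry 1 more unit.
New max flow = 8. Increase = 1.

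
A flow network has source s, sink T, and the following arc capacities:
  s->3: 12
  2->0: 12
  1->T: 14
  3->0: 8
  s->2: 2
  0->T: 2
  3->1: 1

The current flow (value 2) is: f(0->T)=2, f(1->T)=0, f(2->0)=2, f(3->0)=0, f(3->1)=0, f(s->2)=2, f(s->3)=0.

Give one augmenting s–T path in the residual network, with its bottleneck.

Residual along s->3->1->T: s->3: 12, 3->1: 1, 1->T: 14.
Bottleneck = min = 1.

s->3->1->T, bottleneck 1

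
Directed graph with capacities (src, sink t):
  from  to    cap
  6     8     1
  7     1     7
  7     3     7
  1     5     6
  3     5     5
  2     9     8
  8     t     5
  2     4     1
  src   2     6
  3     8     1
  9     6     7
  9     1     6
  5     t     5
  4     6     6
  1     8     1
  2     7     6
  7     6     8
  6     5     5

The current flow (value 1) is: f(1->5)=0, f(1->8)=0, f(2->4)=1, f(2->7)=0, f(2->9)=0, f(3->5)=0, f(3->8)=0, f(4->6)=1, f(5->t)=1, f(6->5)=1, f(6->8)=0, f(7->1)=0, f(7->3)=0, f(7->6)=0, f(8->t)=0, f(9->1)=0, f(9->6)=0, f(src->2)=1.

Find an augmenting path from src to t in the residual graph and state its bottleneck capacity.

Residual along src->2->7->1->5->t: src->2: 5, 2->7: 6, 7->1: 7, 1->5: 6, 5->t: 4.
Bottleneck = min = 4.

src->2->7->1->5->t, bottleneck 4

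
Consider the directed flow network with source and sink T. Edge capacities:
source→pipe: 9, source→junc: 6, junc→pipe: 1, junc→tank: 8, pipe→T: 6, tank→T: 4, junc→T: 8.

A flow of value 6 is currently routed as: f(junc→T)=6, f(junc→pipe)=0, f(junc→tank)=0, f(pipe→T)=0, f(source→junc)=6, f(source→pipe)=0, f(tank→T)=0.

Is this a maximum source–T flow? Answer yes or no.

No

Residual path source→pipe→T has bottleneck 6 > 0.
Pushing 6 along it raises the flow to 12, so the given flow is not maximum.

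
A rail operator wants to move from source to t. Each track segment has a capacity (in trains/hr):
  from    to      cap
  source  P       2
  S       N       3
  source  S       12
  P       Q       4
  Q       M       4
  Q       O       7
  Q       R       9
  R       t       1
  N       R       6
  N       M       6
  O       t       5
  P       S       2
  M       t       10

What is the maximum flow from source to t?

5

Augment source→P→Q→R→t: bottleneck 1. Total 1.
Augment source→P→Q→M→t: bottleneck 1. Total 2.
Augment source→S→N→M→t: bottleneck 3. Total 5.
No augmenting path remains in the residual graph.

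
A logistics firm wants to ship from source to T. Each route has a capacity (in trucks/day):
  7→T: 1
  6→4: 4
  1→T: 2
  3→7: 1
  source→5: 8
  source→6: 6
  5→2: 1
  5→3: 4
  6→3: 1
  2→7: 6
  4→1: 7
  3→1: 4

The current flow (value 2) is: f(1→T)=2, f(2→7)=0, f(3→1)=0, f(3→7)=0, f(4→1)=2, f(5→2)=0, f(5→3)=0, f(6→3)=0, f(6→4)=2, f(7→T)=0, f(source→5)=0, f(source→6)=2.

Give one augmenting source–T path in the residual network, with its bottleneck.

source→6→3→7→T, bottleneck 1

Residual along source→6→3→7→T: source→6: 4, 6→3: 1, 3→7: 1, 7→T: 1.
Bottleneck = min = 1.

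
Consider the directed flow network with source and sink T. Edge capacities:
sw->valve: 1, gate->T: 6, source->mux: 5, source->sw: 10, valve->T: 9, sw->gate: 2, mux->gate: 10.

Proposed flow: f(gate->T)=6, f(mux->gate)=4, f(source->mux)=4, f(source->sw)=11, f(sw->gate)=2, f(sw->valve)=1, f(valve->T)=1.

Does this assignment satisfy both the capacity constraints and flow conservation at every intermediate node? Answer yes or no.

Capacity violated on source->sw: flow 11 > capacity 10.

No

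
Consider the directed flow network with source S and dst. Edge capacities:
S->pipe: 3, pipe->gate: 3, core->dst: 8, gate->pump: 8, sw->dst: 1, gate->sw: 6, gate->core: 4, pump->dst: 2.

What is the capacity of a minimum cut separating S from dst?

3

Max flow = 3 (via 1 augmenting path).
In the residual at optimum, the set reachable from S is {S}.
Cut edges: S->pipe (cap 3). Sum = 3.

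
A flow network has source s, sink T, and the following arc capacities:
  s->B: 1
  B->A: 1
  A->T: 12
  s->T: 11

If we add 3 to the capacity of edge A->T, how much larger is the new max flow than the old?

Original max flow = 12.
Edge A->T does not cross the min cut (source side {s}), so extra capacity there cannot help.
New max flow = 12. Increase = 0.

0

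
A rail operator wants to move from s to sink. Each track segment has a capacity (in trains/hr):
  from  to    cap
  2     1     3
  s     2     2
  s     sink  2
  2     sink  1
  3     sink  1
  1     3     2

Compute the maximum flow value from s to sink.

4

Augment s->sink: bottleneck 2. Total 2.
Augment s->2->sink: bottleneck 1. Total 3.
Augment s->2->1->3->sink: bottleneck 1. Total 4.
No augmenting path remains in the residual graph.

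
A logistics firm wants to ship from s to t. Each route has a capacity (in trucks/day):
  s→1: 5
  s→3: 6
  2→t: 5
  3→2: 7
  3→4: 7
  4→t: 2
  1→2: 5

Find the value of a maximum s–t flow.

Augment s→1→2→t: bottleneck 5. Total 5.
Augment s→3→4→t: bottleneck 2. Total 7.
No augmenting path remains in the residual graph.

7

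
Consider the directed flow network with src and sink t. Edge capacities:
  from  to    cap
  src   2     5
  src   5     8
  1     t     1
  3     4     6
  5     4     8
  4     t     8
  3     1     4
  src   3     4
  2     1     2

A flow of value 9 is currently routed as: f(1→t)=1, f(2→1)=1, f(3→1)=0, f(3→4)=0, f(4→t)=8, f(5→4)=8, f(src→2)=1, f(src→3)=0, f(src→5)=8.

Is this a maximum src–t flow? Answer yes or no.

Residual reachable from src: {1, 2, 3, 4, 5, src}; t is not reachable.
Saturated cut: 1→t, 4→t with total capacity 9 = current flow value. Flow is maximum.

Yes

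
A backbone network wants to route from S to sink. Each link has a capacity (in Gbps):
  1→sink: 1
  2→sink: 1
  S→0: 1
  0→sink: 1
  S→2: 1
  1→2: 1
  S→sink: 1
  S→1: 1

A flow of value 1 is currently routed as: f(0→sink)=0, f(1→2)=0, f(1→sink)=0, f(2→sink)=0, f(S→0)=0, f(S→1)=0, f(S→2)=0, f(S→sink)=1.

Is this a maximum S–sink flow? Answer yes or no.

Residual path S→1→sink has bottleneck 1 > 0.
Pushing 1 along it raises the flow to 2, so the given flow is not maximum.

No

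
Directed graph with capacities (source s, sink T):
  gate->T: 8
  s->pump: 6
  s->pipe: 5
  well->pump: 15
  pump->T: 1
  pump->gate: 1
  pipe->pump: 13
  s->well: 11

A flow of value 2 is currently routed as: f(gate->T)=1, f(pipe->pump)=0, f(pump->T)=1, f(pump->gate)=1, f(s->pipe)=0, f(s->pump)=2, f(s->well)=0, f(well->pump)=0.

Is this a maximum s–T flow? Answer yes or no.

Residual reachable from s: {pipe, pump, s, well}; T is not reachable.
Saturated cut: pump->gate, pump->T with total capacity 2 = current flow value. Flow is maximum.

Yes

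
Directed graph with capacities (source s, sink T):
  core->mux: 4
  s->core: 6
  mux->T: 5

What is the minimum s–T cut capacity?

4

Max flow = 4 (via 1 augmenting path).
In the residual at optimum, the set reachable from s is {core, s}.
Cut edges: core->mux (cap 4). Sum = 4.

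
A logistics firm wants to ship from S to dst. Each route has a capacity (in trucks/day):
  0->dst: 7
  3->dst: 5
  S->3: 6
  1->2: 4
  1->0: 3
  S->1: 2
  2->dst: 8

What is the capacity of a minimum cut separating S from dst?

Max flow = 7 (via 2 augmenting paths).
In the residual at optimum, the set reachable from S is {3, S}.
Cut edges: S->1 (cap 2), 3->dst (cap 5). Sum = 7.

7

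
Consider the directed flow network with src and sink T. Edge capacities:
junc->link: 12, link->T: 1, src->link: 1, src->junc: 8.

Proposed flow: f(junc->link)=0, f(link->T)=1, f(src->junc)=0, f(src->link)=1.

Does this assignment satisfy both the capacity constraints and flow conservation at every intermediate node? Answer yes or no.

Yes

Every edge has 0 ≤ f(e) ≤ cap(e).
At each intermediate node, inflow equals outflow.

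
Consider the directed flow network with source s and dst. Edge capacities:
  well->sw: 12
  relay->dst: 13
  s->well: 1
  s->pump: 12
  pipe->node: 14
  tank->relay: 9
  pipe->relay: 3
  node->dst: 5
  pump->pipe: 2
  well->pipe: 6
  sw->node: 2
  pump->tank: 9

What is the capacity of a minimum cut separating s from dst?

Max flow = 12 (via 3 augmenting paths).
In the residual at optimum, the set reachable from s is {pump, s}.
Cut edges: s->well (cap 1), pump->tank (cap 9), pump->pipe (cap 2). Sum = 12.

12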